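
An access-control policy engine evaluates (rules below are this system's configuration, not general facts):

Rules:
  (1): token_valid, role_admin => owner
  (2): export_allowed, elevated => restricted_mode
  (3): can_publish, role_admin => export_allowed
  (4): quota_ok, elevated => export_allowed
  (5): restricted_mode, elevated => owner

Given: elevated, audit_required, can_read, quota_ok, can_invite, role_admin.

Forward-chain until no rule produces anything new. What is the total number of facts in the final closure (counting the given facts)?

Round 1 fires (4), giving export_allowed.
Round 2 fires (2), giving restricted_mode.
Round 3 fires (5), giving owner.
Closure: {audit_required, can_invite, can_read, elevated, export_allowed, owner, quota_ok, restricted_mode, role_admin} — 9 facts.

9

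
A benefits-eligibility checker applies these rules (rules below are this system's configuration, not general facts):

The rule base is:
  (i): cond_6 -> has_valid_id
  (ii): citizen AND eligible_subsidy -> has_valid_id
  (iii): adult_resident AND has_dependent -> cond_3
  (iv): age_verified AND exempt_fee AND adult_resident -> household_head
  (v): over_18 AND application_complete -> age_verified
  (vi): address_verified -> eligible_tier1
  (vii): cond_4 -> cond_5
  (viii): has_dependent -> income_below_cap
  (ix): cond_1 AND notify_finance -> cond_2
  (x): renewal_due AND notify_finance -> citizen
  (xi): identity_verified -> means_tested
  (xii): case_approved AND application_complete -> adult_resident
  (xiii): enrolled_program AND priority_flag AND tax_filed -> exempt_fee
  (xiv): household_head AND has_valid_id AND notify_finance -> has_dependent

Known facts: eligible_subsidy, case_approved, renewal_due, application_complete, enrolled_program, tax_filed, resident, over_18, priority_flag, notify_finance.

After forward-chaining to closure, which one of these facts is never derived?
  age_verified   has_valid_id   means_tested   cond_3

Round 1 — (v), (x), (xii), (xiii), derive age_verified, citizen, adult_resident, exempt_fee.
Round 2 — (ii), (iv), derive has_valid_id, household_head.
Round 3 — (xiv), derive has_dependent.
Round 4 — (iii), (viii), derive cond_3, income_below_cap.
Derived: has_valid_id (round 2), cond_3 (round 4), age_verified (round 1). means_tested never appears in any round.

means_tested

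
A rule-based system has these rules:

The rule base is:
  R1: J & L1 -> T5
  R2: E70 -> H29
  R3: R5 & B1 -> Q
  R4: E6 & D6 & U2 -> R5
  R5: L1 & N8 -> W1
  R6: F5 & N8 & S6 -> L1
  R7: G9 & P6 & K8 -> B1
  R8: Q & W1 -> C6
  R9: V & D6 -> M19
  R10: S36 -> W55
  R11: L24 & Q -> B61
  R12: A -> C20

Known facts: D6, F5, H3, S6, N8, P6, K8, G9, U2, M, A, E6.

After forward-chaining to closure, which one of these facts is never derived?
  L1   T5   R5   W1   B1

T5

[1] R4 [E6 & D6 & U2 -> R5]; R6 [F5 & N8 & S6 -> L1]; R7 [G9 & P6 & K8 -> B1]; R12 [A -> C20]. ⇒ new: R5, L1, B1, C20.
[2] R3 [R5 & B1 -> Q]; R5 [L1 & N8 -> W1]. ⇒ new: Q, W1.
[3] R8 [Q & W1 -> C6]. ⇒ new: C6.
Derived: B1 (round 1), L1 (round 1), W1 (round 2), R5 (round 1). T5 never appears in any round.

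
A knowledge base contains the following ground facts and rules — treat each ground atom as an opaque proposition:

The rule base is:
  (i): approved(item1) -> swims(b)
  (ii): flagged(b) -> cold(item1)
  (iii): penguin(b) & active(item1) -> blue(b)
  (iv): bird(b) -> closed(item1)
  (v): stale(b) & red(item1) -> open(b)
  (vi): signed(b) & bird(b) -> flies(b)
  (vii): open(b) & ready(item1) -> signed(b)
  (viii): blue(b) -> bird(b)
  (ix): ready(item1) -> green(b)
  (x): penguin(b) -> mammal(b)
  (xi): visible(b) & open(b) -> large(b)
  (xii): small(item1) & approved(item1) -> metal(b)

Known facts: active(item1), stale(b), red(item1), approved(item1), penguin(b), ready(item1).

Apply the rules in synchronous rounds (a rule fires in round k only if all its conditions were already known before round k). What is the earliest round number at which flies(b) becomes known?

Round 1 fires (i), (iii), (v), (ix), (x), giving swims(b), blue(b), open(b), green(b), mammal(b).
Round 2 fires (vii), (viii), giving signed(b), bird(b).
Round 3 fires (iv), (vi), giving closed(item1), flies(b).
flies(b) first appears in round 3.

3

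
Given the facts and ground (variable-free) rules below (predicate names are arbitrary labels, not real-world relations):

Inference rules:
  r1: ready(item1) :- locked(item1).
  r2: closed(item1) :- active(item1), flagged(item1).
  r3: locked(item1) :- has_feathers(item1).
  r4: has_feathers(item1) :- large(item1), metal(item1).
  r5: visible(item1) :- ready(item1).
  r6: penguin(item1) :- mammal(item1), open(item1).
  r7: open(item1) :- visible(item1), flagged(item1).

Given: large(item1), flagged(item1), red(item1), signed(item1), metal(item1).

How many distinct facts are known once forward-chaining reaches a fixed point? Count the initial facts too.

10

Round 1: r4 [has_feathers(item1) :- large(item1), metal(item1).]. Adds has_feathers(item1).
Round 2: r3 [locked(item1) :- has_feathers(item1).]. Adds locked(item1).
Round 3: r1 [ready(item1) :- locked(item1).]. Adds ready(item1).
Round 4: r5 [visible(item1) :- ready(item1).]. Adds visible(item1).
Round 5: r7 [open(item1) :- visible(item1), flagged(item1).]. Adds open(item1).
Closure: {flagged(item1), has_feathers(item1), large(item1), locked(item1), metal(item1), open(item1), ready(item1), red(item1), signed(item1), visible(item1)} — 10 facts.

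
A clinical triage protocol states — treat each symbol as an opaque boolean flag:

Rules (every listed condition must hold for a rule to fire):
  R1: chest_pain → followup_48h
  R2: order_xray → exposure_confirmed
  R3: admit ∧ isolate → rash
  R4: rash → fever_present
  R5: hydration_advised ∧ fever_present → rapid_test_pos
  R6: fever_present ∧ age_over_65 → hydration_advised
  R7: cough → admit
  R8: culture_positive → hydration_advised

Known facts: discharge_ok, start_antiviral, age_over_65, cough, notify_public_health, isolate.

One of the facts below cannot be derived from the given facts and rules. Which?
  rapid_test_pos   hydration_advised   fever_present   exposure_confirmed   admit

exposure_confirmed

Round 1: R7 [cough → admit]. Adds admit.
Round 2: R3 [admit ∧ isolate → rash]. Adds rash.
Round 3: R4 [rash → fever_present]. Adds fever_present.
Round 4: R6 [fever_present ∧ age_over_65 → hydration_advised]. Adds hydration_advised.
Round 5: R5 [hydration_advised ∧ fever_present → rapid_test_pos]. Adds rapid_test_pos.
Derived: rapid_test_pos (round 5), admit (round 1), fever_present (round 3), hydration_advised (round 4). exposure_confirmed never appears in any round.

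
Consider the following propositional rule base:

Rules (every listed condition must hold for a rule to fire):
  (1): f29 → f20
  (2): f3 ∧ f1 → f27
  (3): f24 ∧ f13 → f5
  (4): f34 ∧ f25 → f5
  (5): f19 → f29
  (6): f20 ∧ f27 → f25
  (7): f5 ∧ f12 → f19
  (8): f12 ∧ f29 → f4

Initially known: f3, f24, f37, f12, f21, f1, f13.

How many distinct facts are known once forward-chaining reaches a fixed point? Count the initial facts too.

Round 1 fires (2), (3), giving f27, f5.
Round 2 fires (7), giving f19.
Round 3 fires (5), giving f29.
Round 4 fires (1), (8), giving f20, f4.
Round 5 fires (6), giving f25.
Closure: {f1, f12, f13, f19, f20, f21, f24, f25, f27, f29, f3, f37, f4, f5} — 14 facts.

14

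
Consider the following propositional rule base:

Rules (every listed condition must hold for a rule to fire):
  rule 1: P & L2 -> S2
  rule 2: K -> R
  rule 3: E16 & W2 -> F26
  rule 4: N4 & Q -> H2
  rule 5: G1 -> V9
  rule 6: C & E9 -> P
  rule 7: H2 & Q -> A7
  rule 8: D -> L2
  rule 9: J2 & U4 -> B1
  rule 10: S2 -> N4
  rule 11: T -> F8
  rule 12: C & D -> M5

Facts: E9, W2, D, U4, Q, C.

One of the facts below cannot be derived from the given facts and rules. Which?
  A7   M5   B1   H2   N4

Round 1: rule 6 [C & E9 -> P]; rule 8 [D -> L2]; rule 12 [C & D -> M5]. New: P, L2, M5.
Round 2: rule 1 [P & L2 -> S2]. New: S2.
Round 3: rule 10 [S2 -> N4]. New: N4.
Round 4: rule 4 [N4 & Q -> H2]. New: H2.
Round 5: rule 7 [H2 & Q -> A7]. New: A7.
Derived: H2 (round 4), A7 (round 5), M5 (round 1), N4 (round 3). B1 never appears in any round.

B1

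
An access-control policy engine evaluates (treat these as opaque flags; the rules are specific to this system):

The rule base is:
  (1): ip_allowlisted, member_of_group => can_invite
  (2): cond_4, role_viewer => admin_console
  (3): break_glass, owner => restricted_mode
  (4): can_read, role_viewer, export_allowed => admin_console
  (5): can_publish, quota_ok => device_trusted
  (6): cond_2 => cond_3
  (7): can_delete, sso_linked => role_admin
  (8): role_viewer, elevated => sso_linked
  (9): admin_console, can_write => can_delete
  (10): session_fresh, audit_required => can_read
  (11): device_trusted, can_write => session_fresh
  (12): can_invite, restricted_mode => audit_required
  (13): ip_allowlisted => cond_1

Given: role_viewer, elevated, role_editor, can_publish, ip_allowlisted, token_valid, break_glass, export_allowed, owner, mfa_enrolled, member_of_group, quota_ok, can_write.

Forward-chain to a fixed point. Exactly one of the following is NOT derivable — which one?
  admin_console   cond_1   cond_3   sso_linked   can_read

cond_3

Round 1 fires (1), (3), (5), (8), (13), giving can_invite, restricted_mode, device_trusted, sso_linked, cond_1.
Round 2 fires (11), (12), giving session_fresh, audit_required.
Round 3 fires (10), giving can_read.
Round 4 fires (4), giving admin_console.
Round 5 fires (9), giving can_delete.
Round 6 fires (7), giving role_admin.
Derived: sso_linked (round 1), admin_console (round 4), can_read (round 3), cond_1 (round 1). cond_3 never appears in any round.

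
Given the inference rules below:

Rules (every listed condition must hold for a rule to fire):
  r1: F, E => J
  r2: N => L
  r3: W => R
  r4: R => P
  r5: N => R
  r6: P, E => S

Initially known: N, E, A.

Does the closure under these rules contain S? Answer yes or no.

Round 1 fires r2, r5, giving L, R.
Round 2 fires r4, giving P.
Round 3 fires r6, giving S.
S appears in round 3, so it is derivable.

yes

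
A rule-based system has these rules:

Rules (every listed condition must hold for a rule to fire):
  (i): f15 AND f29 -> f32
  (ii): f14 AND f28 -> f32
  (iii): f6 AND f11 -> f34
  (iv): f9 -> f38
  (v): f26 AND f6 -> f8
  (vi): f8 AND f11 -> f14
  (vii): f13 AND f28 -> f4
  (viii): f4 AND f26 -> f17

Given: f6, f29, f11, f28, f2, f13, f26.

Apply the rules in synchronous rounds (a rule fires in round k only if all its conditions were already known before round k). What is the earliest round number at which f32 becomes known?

Round 1 fires (iii), (v), (vii), giving f34, f8, f4.
Round 2 fires (vi), (viii), giving f14, f17.
Round 3 fires (ii), giving f32.
f32 first appears in round 3.

3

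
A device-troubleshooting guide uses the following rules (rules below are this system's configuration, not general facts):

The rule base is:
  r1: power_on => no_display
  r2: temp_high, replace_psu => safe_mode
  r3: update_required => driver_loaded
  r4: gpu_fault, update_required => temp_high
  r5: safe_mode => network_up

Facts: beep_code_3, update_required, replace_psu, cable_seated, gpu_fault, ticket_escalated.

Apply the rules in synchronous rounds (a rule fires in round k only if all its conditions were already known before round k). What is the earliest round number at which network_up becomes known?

3

Round 1 — r3, r4, derive driver_loaded, temp_high.
Round 2 — r2, derive safe_mode.
Round 3 — r5, derive network_up.
network_up first appears in round 3.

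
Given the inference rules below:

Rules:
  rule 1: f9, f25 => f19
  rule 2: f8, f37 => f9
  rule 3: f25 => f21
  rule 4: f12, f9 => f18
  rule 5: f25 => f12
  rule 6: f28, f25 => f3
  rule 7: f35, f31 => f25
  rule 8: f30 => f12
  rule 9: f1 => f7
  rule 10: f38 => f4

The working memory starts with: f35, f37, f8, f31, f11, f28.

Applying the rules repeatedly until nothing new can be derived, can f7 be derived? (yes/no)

Round 1: rule 2 [f8, f37 => f9]; rule 7 [f35, f31 => f25]. New: f9, f25.
Round 2: rule 1 [f9, f25 => f19]; rule 3 [f25 => f21]; rule 5 [f25 => f12]; rule 6 [f28, f25 => f3]. New: f19, f21, f12, f3.
Round 3: rule 4 [f12, f9 => f18]. New: f18.
Fixed point reached. f7 is concluded only by rule 9; rule 9 needs f1 (never derived).

no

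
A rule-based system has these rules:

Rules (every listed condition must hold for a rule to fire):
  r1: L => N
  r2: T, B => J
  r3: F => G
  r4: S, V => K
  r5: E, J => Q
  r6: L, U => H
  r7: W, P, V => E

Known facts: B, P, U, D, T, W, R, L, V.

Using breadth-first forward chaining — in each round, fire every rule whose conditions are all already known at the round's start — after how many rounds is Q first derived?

2

Round 1 — r1, r2, r6, r7, derive N, J, H, E.
Round 2 — r5, derive Q.
Q first appears in round 2.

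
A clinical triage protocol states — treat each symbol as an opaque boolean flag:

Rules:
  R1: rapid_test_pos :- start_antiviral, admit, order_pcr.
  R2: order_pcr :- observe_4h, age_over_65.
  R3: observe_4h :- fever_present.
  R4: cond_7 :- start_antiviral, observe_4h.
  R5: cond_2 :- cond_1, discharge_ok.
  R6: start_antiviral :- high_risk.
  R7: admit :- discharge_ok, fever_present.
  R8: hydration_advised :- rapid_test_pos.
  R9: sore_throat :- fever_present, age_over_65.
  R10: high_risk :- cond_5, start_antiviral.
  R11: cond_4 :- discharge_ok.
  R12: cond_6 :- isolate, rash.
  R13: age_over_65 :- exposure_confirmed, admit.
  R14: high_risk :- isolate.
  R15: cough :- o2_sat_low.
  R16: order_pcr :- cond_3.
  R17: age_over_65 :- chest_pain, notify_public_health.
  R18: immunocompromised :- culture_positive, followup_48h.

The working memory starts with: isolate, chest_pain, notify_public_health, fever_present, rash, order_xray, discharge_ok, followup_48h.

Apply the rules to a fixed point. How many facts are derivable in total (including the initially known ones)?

Round 1: R3 [observe_4h :- fever_present.]; R7 [admit :- discharge_ok, fever_present.]; R11 [cond_4 :- discharge_ok.]; R12 [cond_6 :- isolate, rash.]; R14 [high_risk :- isolate.]; R17 [age_over_65 :- chest_pain, notify_public_health.]. Adds observe_4h, admit, cond_4, cond_6, high_risk, age_over_65.
Round 2: R2 [order_pcr :- observe_4h, age_over_65.]; R6 [start_antiviral :- high_risk.]; R9 [sore_throat :- fever_present, age_over_65.]. Adds order_pcr, start_antiviral, sore_throat.
Round 3: R1 [rapid_test_pos :- start_antiviral, admit, order_pcr.]; R4 [cond_7 :- start_antiviral, observe_4h.]. Adds rapid_test_pos, cond_7.
Round 4: R8 [hydration_advised :- rapid_test_pos.]. Adds hydration_advised.
Closure: {admit, age_over_65, chest_pain, cond_4, cond_6, cond_7, discharge_ok, fever_present, followup_48h, high_risk, hydration_advised, isolate, notify_public_health, observe_4h, order_pcr, order_xray, rapid_test_pos, rash, sore_throat, start_antiviral} — 20 facts.

20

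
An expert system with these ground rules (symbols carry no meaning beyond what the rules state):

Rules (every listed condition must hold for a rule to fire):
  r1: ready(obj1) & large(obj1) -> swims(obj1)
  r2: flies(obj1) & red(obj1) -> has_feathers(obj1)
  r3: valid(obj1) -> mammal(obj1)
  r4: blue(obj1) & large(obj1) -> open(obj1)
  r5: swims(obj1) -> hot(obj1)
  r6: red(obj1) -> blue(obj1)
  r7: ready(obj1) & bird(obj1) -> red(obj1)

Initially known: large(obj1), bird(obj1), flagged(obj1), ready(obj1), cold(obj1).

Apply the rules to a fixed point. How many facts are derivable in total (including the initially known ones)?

Round 1 fires r1, r7, giving swims(obj1), red(obj1).
Round 2 fires r5, r6, giving hot(obj1), blue(obj1).
Round 3 fires r4, giving open(obj1).
Closure: {bird(obj1), blue(obj1), cold(obj1), flagged(obj1), hot(obj1), large(obj1), open(obj1), ready(obj1), red(obj1), swims(obj1)} — 10 facts.

10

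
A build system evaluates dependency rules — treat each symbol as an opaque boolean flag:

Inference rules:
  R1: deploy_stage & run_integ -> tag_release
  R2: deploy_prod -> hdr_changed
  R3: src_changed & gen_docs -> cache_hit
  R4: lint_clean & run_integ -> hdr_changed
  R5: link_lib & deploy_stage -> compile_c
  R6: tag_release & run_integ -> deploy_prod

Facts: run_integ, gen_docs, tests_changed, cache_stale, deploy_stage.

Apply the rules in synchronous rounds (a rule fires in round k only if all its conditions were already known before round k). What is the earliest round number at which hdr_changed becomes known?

3

Round 1 fires R1, giving tag_release.
Round 2 fires R6, giving deploy_prod.
Round 3 fires R2, giving hdr_changed.
hdr_changed first appears in round 3.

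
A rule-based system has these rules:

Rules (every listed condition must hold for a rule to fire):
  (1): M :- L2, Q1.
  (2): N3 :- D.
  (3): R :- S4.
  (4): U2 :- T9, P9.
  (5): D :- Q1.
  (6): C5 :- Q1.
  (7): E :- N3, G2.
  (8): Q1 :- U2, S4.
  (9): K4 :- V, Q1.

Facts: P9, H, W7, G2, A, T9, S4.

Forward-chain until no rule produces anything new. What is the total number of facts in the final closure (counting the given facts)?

Round 1: (3) [R :- S4.]; (4) [U2 :- T9, P9.]. New: R, U2.
Round 2: (8) [Q1 :- U2, S4.]. New: Q1.
Round 3: (5) [D :- Q1.]; (6) [C5 :- Q1.]. New: D, C5.
Round 4: (2) [N3 :- D.]. New: N3.
Round 5: (7) [E :- N3, G2.]. New: E.
Closure: {A, C5, D, E, G2, H, N3, P9, Q1, R, S4, T9, U2, W7} — 14 facts.

14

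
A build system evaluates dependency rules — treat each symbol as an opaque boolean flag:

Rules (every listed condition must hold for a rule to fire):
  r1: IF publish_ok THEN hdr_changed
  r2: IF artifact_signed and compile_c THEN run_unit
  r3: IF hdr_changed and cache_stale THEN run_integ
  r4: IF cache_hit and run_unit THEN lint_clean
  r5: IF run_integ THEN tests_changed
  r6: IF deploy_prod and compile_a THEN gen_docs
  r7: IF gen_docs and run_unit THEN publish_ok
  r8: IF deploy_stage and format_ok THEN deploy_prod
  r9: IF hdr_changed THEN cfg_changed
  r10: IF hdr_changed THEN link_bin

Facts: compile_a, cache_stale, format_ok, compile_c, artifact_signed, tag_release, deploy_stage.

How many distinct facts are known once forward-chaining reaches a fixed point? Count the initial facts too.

Round 1 fires r2, r8, giving run_unit, deploy_prod.
Round 2 fires r6, giving gen_docs.
Round 3 fires r7, giving publish_ok.
Round 4 fires r1, giving hdr_changed.
Round 5 fires r3, r9, r10, giving run_integ, cfg_changed, link_bin.
Round 6 fires r5, giving tests_changed.
Closure: {artifact_signed, cache_stale, cfg_changed, compile_a, compile_c, deploy_prod, deploy_stage, format_ok, gen_docs, hdr_changed, link_bin, publish_ok, run_integ, run_unit, tag_release, tests_changed} — 16 facts.

16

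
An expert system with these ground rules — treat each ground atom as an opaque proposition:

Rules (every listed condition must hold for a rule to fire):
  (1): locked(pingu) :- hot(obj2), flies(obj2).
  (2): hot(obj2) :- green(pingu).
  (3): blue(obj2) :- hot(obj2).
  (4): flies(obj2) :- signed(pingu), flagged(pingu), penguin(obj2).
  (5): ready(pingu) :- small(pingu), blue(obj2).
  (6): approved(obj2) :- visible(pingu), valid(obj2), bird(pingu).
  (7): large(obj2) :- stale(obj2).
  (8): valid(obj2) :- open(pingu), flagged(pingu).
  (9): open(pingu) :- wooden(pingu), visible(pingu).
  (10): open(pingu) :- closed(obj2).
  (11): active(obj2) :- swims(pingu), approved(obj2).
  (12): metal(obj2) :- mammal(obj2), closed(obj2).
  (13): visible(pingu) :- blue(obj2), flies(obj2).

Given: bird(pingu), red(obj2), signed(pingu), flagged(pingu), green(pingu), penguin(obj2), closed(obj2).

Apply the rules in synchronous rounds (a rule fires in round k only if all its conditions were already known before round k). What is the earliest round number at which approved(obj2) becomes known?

4

Round 1 — (2), (4), (10), derive hot(obj2), flies(obj2), open(pingu).
Round 2 — (1), (3), (8), derive locked(pingu), blue(obj2), valid(obj2).
Round 3 — (13), derive visible(pingu).
Round 4 — (6), derive approved(obj2).
approved(obj2) first appears in round 4.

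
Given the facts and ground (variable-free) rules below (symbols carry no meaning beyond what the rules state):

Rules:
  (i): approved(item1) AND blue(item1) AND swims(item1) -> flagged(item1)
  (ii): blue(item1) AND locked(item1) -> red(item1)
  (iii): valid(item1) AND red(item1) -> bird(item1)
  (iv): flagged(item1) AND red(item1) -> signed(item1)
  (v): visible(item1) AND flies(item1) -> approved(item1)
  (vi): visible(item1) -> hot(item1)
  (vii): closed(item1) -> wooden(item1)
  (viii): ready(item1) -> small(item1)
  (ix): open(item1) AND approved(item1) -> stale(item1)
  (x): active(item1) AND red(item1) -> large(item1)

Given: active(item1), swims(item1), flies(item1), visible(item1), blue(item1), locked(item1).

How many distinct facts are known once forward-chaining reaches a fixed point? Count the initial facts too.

[1] (ii) [blue(item1) AND locked(item1) -> red(item1)]; (v) [visible(item1) AND flies(item1) -> approved(item1)]; (vi) [visible(item1) -> hot(item1)]. ⇒ new: red(item1), approved(item1), hot(item1).
[2] (i) [approved(item1) AND blue(item1) AND swims(item1) -> flagged(item1)]; (x) [active(item1) AND red(item1) -> large(item1)]. ⇒ new: flagged(item1), large(item1).
[3] (iv) [flagged(item1) AND red(item1) -> signed(item1)]. ⇒ new: signed(item1).
Closure: {active(item1), approved(item1), blue(item1), flagged(item1), flies(item1), hot(item1), large(item1), locked(item1), red(item1), signed(item1), swims(item1), visible(item1)} — 12 facts.

12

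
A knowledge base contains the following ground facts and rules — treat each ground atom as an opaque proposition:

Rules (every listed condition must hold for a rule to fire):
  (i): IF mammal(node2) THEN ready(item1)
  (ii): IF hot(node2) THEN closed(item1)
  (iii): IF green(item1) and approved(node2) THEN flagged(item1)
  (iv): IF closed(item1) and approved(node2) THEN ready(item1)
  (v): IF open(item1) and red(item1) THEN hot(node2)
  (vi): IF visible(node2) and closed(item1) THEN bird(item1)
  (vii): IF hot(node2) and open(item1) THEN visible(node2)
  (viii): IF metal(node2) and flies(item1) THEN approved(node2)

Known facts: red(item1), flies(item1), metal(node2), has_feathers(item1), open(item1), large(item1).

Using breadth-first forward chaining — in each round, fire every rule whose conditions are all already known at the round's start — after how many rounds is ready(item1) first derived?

3

Round 1 fires (v), (viii), giving hot(node2), approved(node2).
Round 2 fires (ii), (vii), giving closed(item1), visible(node2).
Round 3 fires (iv), (vi), giving ready(item1), bird(item1).
ready(item1) first appears in round 3.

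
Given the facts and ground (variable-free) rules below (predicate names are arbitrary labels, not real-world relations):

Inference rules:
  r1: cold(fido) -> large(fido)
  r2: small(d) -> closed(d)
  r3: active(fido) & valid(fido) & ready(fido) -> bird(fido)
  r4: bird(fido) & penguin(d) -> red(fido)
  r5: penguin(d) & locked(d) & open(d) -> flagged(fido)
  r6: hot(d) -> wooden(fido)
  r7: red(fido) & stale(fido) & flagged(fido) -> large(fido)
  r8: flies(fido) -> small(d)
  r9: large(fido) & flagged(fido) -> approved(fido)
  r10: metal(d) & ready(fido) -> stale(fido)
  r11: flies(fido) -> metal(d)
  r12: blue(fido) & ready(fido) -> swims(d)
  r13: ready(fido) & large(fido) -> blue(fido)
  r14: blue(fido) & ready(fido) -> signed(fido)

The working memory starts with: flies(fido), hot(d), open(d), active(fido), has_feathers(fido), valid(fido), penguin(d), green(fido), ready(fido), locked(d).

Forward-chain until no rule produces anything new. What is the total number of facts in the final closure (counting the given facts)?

23

Round 1 fires r3, r5, r6, r8, r11, giving bird(fido), flagged(fido), wooden(fido), small(d), metal(d).
Round 2 fires r2, r4, r10, giving closed(d), red(fido), stale(fido).
Round 3 fires r7, giving large(fido).
Round 4 fires r9, r13, giving approved(fido), blue(fido).
Round 5 fires r12, r14, giving swims(d), signed(fido).
Closure: {active(fido), approved(fido), bird(fido), blue(fido), closed(d), flagged(fido), flies(fido), green(fido), has_feathers(fido), hot(d), large(fido), locked(d), metal(d), open(d), penguin(d), ready(fido), red(fido), signed(fido), small(d), stale(fido), swims(d), valid(fido), wooden(fido)} — 23 facts.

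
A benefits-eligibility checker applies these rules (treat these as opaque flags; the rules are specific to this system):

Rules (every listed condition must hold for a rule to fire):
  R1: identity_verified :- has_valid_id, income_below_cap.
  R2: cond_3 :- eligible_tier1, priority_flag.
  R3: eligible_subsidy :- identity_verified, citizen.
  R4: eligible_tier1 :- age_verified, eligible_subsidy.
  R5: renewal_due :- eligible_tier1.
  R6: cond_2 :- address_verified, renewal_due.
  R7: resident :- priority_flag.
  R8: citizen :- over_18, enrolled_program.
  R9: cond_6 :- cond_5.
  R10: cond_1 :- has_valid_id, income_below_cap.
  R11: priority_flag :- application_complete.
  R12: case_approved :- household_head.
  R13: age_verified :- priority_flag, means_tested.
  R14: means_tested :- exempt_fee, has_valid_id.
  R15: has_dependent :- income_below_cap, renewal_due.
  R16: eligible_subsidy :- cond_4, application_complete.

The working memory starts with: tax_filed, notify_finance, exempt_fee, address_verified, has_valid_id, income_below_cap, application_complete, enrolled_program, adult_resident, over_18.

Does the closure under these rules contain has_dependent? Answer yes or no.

Round 1 fires R1, R8, R10, R11, R14, giving identity_verified, citizen, cond_1, priority_flag, means_tested.
Round 2 fires R3, R7, R13, giving eligible_subsidy, resident, age_verified.
Round 3 fires R4, giving eligible_tier1.
Round 4 fires R2, R5, giving cond_3, renewal_due.
Round 5 fires R6, R15, giving cond_2, has_dependent.
has_dependent appears in round 5, so it is derivable.

yes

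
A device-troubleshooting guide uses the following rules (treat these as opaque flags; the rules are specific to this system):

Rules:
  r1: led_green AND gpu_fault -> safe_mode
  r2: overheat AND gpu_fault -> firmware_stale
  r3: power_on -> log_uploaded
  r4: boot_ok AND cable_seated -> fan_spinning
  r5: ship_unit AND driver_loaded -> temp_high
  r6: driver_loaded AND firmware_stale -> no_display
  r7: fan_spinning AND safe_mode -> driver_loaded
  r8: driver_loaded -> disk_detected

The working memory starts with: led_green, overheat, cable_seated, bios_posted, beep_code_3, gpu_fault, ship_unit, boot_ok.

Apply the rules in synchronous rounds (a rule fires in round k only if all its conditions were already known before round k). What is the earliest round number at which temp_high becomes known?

Round 1: r1 [led_green AND gpu_fault -> safe_mode]; r2 [overheat AND gpu_fault -> firmware_stale]; r4 [boot_ok AND cable_seated -> fan_spinning]. New: safe_mode, firmware_stale, fan_spinning.
Round 2: r7 [fan_spinning AND safe_mode -> driver_loaded]. New: driver_loaded.
Round 3: r5 [ship_unit AND driver_loaded -> temp_high]; r6 [driver_loaded AND firmware_stale -> no_display]; r8 [driver_loaded -> disk_detected]. New: temp_high, no_display, disk_detected.
temp_high first appears in round 3.

3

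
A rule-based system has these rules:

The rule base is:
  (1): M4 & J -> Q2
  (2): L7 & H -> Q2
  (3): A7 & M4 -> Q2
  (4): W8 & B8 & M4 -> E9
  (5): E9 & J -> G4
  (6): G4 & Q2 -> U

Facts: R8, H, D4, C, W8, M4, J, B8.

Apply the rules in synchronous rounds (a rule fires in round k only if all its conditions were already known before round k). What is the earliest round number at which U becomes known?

Round 1: (1) [M4 & J -> Q2]; (4) [W8 & B8 & M4 -> E9]. New: Q2, E9.
Round 2: (5) [E9 & J -> G4]. New: G4.
Round 3: (6) [G4 & Q2 -> U]. New: U.
U first appears in round 3.

3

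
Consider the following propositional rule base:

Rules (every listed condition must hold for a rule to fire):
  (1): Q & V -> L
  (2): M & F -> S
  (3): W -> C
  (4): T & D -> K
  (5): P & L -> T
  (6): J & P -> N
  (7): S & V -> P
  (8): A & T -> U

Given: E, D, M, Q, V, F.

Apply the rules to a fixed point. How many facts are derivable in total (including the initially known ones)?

11

Round 1 fires (1), (2), giving L, S.
Round 2 fires (7), giving P.
Round 3 fires (5), giving T.
Round 4 fires (4), giving K.
Closure: {D, E, F, K, L, M, P, Q, S, T, V} — 11 facts.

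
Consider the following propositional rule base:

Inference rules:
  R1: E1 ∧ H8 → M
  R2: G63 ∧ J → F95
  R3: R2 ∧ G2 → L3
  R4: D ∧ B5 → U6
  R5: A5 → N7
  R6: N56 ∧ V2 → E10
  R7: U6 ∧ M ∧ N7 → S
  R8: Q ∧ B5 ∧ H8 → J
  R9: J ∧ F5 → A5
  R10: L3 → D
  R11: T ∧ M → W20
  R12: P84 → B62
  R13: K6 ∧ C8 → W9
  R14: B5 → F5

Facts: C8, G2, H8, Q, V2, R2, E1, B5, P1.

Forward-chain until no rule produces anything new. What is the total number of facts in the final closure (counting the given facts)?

18

Round 1 fires R1, R3, R8, R14, giving M, L3, J, F5.
Round 2 fires R9, R10, giving A5, D.
Round 3 fires R4, R5, giving U6, N7.
Round 4 fires R7, giving S.
Closure: {A5, B5, C8, D, E1, F5, G2, H8, J, L3, M, N7, P1, Q, R2, S, U6, V2} — 18 facts.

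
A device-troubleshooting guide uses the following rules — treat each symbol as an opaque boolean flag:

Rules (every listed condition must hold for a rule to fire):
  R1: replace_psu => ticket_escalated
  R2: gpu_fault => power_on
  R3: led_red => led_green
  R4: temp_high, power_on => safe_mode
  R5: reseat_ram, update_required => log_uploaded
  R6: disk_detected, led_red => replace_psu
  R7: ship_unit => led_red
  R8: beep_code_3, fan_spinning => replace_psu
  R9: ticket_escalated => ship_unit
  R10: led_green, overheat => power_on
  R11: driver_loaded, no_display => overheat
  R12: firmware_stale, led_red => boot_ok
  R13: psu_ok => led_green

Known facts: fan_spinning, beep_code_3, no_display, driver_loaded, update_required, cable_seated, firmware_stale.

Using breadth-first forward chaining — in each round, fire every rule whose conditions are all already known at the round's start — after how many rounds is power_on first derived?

Round 1 — R8, R11, derive replace_psu, overheat.
Round 2 — R1, derive ticket_escalated.
Round 3 — R9, derive ship_unit.
Round 4 — R7, derive led_red.
Round 5 — R3, R12, derive led_green, boot_ok.
Round 6 — R10, derive power_on.
power_on first appears in round 6.

6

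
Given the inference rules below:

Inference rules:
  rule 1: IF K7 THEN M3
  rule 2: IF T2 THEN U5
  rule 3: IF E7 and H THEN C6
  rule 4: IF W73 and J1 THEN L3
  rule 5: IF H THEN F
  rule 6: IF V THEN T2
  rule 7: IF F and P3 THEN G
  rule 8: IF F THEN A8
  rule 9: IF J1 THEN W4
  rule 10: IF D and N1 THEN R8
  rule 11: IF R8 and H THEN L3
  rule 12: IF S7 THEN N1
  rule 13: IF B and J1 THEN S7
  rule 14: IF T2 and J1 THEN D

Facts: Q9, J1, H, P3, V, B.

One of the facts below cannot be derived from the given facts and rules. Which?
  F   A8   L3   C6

C6

Round 1 fires rule 5, rule 6, rule 9, rule 13, giving F, T2, W4, S7.
Round 2 fires rule 2, rule 7, rule 8, rule 12, rule 14, giving U5, G, A8, N1, D.
Round 3 fires rule 10, giving R8.
Round 4 fires rule 11, giving L3.
Derived: A8 (round 2), L3 (round 4), F (round 1). C6 never appears in any round.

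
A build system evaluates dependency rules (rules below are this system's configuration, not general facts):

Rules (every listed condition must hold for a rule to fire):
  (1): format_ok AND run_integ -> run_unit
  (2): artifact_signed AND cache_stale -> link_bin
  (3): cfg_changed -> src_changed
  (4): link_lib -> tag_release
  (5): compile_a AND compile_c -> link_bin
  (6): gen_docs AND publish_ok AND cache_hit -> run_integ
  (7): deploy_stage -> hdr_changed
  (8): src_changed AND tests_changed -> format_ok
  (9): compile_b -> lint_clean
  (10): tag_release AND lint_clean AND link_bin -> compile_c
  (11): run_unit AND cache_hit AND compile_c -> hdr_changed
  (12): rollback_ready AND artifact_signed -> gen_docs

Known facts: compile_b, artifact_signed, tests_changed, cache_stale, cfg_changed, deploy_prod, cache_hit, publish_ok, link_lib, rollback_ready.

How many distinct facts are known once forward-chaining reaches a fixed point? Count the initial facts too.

Round 1 — (2), (3), (4), (9), (12), derive link_bin, src_changed, tag_release, lint_clean, gen_docs.
Round 2 — (6), (8), (10), derive run_integ, format_ok, compile_c.
Round 3 — (1), derive run_unit.
Round 4 — (11), derive hdr_changed.
Closure: {artifact_signed, cache_hit, cache_stale, cfg_changed, compile_b, compile_c, deploy_prod, format_ok, gen_docs, hdr_changed, link_bin, link_lib, lint_clean, publish_ok, rollback_ready, run_integ, run_unit, src_changed, tag_release, tests_changed} — 20 facts.

20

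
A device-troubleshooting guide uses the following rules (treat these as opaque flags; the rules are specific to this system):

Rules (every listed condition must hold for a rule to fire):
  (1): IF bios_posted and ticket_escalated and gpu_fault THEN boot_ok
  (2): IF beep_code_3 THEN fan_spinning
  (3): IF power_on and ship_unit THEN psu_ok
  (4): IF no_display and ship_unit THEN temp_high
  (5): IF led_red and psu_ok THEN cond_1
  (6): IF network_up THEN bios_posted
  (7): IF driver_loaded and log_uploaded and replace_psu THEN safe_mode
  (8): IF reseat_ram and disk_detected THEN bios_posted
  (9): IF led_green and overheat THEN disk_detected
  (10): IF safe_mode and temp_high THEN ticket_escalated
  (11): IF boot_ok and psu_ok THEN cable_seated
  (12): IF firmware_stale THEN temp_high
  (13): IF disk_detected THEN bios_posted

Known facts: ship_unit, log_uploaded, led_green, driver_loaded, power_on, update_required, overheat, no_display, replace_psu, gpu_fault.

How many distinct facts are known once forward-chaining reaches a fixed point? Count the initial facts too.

18

Round 1 fires (3), (4), (7), (9), giving psu_ok, temp_high, safe_mode, disk_detected.
Round 2 fires (10), (13), giving ticket_escalated, bios_posted.
Round 3 fires (1), giving boot_ok.
Round 4 fires (11), giving cable_seated.
Closure: {bios_posted, boot_ok, cable_seated, disk_detected, driver_loaded, gpu_fault, led_green, log_uploaded, no_display, overheat, power_on, psu_ok, replace_psu, safe_mode, ship_unit, temp_high, ticket_escalated, update_required} — 18 facts.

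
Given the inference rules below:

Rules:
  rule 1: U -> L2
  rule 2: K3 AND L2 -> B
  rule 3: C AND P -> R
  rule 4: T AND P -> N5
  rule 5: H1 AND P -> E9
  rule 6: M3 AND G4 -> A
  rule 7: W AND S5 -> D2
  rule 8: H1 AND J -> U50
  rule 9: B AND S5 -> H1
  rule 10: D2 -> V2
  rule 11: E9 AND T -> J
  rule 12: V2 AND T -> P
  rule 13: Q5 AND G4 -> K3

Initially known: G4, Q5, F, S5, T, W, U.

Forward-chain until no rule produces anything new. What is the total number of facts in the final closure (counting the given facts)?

Round 1 — rule 1, rule 7, rule 13, derive L2, D2, K3.
Round 2 — rule 2, rule 10, derive B, V2.
Round 3 — rule 9, rule 12, derive H1, P.
Round 4 — rule 4, rule 5, derive N5, E9.
Round 5 — rule 11, derive J.
Round 6 — rule 8, derive U50.
Closure: {B, D2, E9, F, G4, H1, J, K3, L2, N5, P, Q5, S5, T, U, U50, V2, W} — 18 facts.

18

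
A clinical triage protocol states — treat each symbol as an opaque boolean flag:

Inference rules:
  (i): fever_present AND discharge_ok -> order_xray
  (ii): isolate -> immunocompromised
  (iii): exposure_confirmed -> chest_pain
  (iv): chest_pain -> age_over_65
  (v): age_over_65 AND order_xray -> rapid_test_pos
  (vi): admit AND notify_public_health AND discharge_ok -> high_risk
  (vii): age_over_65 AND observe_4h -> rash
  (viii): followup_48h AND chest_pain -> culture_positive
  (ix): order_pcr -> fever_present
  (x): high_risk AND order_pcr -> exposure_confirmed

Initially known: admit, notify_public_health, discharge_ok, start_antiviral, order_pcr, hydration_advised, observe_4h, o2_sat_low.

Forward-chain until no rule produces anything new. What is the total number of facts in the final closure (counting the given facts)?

16

Round 1: (vi) [admit AND notify_public_health AND discharge_ok -> high_risk]; (ix) [order_pcr -> fever_present]. New: high_risk, fever_present.
Round 2: (i) [fever_present AND discharge_ok -> order_xray]; (x) [high_risk AND order_pcr -> exposure_confirmed]. New: order_xray, exposure_confirmed.
Round 3: (iii) [exposure_confirmed -> chest_pain]. New: chest_pain.
Round 4: (iv) [chest_pain -> age_over_65]. New: age_over_65.
Round 5: (v) [age_over_65 AND order_xray -> rapid_test_pos]; (vii) [age_over_65 AND observe_4h -> rash]. New: rapid_test_pos, rash.
Closure: {admit, age_over_65, chest_pain, discharge_ok, exposure_confirmed, fever_present, high_risk, hydration_advised, notify_public_health, o2_sat_low, observe_4h, order_pcr, order_xray, rapid_test_pos, rash, start_antiviral} — 16 facts.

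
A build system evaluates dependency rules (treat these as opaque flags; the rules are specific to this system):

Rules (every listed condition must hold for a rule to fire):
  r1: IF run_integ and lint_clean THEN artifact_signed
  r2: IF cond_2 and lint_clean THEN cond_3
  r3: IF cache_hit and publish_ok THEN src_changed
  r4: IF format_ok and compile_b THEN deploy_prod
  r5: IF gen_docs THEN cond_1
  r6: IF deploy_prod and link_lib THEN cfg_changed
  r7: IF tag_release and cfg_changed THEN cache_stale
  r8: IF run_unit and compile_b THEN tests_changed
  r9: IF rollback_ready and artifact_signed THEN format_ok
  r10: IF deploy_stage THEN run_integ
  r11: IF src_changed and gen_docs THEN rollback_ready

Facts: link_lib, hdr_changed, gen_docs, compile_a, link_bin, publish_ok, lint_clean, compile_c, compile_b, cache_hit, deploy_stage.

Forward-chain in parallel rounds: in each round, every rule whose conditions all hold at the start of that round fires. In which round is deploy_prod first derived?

4

Round 1: r3 [IF cache_hit and publish_ok THEN src_changed]; r5 [IF gen_docs THEN cond_1]; r10 [IF deploy_stage THEN run_integ]. New: src_changed, cond_1, run_integ.
Round 2: r1 [IF run_integ and lint_clean THEN artifact_signed]; r11 [IF src_changed and gen_docs THEN rollback_ready]. New: artifact_signed, rollback_ready.
Round 3: r9 [IF rollback_ready and artifact_signed THEN format_ok]. New: format_ok.
Round 4: r4 [IF format_ok and compile_b THEN deploy_prod]. New: deploy_prod.
deploy_prod first appears in round 4.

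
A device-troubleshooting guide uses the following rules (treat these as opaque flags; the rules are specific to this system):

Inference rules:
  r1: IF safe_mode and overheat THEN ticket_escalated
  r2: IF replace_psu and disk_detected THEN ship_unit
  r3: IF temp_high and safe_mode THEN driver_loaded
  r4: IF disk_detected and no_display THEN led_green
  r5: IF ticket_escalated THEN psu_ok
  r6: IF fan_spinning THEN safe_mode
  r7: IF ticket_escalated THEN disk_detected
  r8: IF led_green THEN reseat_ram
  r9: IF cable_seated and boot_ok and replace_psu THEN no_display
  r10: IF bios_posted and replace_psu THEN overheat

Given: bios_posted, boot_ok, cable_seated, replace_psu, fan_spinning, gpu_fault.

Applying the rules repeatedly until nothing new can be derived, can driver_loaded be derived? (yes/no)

Round 1 fires r6, r9, r10, giving safe_mode, no_display, overheat.
Round 2 fires r1, giving ticket_escalated.
Round 3 fires r5, r7, giving psu_ok, disk_detected.
Round 4 fires r2, r4, giving ship_unit, led_green.
Round 5 fires r8, giving reseat_ram.
Fixed point reached. driver_loaded is concluded only by r3; r3 needs temp_high (never derived).

no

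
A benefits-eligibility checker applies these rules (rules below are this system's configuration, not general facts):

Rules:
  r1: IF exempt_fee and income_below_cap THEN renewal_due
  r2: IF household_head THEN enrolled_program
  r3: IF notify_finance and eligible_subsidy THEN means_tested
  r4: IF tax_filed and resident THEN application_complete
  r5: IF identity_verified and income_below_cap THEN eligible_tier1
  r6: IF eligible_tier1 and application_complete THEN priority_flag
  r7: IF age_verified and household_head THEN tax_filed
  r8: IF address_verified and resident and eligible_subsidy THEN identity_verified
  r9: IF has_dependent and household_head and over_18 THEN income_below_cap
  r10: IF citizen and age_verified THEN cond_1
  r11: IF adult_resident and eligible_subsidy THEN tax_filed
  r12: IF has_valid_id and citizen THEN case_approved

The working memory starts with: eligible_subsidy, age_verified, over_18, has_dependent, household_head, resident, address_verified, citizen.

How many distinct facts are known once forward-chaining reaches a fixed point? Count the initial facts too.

Round 1: r2 [IF household_head THEN enrolled_program]; r7 [IF age_verified and household_head THEN tax_filed]; r8 [IF address_verified and resident and eligible_subsidy THEN identity_verified]; r9 [IF has_dependent and household_head and over_18 THEN income_below_cap]; r10 [IF citizen and age_verified THEN cond_1]. New: enrolled_program, tax_filed, identity_verified, income_below_cap, cond_1.
Round 2: r4 [IF tax_filed and resident THEN application_complete]; r5 [IF identity_verified and income_below_cap THEN eligible_tier1]. New: application_complete, eligible_tier1.
Round 3: r6 [IF eligible_tier1 and application_complete THEN priority_flag]. New: priority_flag.
Closure: {address_verified, age_verified, application_complete, citizen, cond_1, eligible_subsidy, eligible_tier1, enrolled_program, has_dependent, household_head, identity_verified, income_below_cap, over_18, priority_flag, resident, tax_filed} — 16 facts.

16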